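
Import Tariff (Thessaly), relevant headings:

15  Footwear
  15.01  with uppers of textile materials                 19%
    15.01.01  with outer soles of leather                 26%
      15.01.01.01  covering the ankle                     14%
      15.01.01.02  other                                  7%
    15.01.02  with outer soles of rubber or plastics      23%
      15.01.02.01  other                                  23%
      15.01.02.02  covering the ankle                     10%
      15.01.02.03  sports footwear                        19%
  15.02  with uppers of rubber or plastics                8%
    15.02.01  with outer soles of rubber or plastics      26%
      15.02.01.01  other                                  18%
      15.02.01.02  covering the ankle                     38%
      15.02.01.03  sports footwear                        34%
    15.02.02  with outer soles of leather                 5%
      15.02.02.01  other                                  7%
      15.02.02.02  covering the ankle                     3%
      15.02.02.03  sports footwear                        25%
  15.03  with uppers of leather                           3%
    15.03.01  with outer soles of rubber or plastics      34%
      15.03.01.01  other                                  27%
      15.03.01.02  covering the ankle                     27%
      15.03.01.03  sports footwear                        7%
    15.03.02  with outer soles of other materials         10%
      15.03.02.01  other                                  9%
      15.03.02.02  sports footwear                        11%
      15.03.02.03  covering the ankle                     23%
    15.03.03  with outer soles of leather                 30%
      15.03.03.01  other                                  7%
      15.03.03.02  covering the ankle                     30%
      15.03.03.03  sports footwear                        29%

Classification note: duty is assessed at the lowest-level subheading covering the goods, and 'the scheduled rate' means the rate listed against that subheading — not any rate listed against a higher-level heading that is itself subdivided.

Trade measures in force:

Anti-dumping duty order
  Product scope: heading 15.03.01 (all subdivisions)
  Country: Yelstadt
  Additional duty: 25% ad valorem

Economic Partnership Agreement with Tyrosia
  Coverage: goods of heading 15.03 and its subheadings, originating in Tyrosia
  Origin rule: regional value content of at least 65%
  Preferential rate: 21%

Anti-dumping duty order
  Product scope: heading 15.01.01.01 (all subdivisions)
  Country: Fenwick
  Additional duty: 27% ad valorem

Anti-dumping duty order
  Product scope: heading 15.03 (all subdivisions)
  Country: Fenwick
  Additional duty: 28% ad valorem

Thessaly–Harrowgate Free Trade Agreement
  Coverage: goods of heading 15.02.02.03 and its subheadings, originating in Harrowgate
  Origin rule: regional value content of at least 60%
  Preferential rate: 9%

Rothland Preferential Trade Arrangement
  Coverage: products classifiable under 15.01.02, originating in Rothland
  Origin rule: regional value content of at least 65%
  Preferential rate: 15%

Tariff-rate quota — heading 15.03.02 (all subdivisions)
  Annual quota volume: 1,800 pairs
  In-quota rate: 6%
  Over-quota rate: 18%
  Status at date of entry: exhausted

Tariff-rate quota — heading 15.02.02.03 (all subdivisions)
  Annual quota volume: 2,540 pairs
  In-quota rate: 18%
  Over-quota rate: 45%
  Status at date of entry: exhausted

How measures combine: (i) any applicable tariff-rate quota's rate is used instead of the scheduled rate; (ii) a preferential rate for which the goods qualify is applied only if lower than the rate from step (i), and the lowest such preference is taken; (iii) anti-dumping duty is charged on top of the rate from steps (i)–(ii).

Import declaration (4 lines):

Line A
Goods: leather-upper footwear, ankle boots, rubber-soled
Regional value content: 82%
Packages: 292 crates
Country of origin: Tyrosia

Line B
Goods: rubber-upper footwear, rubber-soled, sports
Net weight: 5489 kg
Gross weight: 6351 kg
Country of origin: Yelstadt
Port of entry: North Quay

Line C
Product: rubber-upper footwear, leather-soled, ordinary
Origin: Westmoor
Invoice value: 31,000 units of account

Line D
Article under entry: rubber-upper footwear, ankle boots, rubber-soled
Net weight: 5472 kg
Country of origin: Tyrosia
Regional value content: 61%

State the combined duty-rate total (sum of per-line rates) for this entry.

Line A: leather-upper → 15.03; rubber-soled → 15.03.01; ankle boots → 15.03.01.02. Scheduled 27%. Tyrosia agreement on 15.03: RVC ≥ 65% → 21% available; preferential 21%. → 21%.
Line B: rubber-upper → 15.02; rubber-soled → 15.02.01; sports → 15.02.01.03. Scheduled 34%. No special measure applies. → 34%.
Line C: rubber-upper → 15.02; leather-soled → 15.02.02; ordinary → 15.02.02.01. Scheduled 7%. No special measure applies. → 7%.
Line D: rubber-upper → 15.02; rubber-soled → 15.02.01; ankle boots → 15.02.01.02. Scheduled 38%. Tyrosia agreement on 15.03: 15.02.01.02 not covered. → 38%.
Sum: 21% + 34% + 7% + 38% = 100%.

100%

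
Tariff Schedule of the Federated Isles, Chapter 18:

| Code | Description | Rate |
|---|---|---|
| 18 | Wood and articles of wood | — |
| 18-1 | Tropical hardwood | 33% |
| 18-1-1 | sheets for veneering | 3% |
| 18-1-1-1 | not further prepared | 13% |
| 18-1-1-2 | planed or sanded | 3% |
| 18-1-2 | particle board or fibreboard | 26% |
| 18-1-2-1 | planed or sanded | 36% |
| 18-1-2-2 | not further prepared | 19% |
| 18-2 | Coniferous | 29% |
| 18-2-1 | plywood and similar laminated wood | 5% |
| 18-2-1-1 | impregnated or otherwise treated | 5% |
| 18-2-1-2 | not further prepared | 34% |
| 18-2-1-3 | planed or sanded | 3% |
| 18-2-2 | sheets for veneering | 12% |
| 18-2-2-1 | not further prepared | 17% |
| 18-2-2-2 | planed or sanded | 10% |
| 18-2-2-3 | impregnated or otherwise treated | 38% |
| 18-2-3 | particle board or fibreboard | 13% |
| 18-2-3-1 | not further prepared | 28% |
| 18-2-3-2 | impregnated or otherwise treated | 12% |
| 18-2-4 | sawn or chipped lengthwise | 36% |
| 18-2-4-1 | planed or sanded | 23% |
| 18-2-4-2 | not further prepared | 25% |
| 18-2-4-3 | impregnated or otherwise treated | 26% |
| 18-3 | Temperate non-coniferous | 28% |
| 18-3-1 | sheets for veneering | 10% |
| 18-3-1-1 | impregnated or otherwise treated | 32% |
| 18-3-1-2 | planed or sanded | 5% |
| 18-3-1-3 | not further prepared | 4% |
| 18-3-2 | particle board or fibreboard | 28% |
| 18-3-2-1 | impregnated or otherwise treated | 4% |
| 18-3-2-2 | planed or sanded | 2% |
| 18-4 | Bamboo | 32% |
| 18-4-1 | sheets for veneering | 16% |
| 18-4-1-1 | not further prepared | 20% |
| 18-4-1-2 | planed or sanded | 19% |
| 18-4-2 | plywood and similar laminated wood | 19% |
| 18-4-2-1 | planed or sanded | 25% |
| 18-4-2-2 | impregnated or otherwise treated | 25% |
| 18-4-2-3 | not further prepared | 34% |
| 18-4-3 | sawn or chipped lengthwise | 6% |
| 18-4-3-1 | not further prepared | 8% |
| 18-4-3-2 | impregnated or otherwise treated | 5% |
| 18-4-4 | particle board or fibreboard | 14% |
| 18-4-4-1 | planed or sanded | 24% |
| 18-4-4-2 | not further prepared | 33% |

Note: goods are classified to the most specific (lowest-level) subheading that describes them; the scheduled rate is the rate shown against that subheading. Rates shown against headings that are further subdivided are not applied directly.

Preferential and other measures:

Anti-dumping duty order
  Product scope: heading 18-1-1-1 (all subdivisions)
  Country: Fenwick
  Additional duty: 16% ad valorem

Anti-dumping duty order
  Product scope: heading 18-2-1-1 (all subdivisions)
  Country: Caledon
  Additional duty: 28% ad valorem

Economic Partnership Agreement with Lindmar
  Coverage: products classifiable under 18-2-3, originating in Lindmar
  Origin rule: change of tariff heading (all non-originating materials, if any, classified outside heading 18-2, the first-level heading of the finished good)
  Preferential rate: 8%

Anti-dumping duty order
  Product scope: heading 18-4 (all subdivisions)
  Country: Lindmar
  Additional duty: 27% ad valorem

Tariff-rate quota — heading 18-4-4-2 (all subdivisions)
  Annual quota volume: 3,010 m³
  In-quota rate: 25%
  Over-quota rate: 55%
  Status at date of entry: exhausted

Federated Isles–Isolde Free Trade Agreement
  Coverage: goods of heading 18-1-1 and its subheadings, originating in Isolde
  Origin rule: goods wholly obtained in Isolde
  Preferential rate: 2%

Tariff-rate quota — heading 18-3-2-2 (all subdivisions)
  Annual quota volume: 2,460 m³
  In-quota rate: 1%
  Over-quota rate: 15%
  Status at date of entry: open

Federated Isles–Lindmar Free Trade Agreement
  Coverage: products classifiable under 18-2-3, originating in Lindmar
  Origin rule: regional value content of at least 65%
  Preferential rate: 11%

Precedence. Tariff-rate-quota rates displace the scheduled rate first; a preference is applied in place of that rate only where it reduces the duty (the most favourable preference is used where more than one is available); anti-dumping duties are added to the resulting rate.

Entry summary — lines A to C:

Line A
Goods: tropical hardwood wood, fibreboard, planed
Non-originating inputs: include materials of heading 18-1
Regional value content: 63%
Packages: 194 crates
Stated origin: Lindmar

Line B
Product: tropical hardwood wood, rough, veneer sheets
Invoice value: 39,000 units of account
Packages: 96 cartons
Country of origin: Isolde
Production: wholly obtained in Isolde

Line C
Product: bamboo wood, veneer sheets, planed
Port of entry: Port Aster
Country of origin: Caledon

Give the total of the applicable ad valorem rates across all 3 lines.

Line A: tropical hardwood → 18-1; fibreboard → 18-1-2; planed → 18-1-2-1. Scheduled 36%. Lindmar agreement on 18-2-3: 18-1-2-1 not covered; Lindmar agreement on 18-2-3: 18-1-2-1 not covered. → 36%.
Line B: tropical hardwood → 18-1; veneer sheets → 18-1-1; rough → 18-1-1-1. Scheduled 13%. Isolde agreement on 18-1-1: wholly obtained → 2% available; preferential 2%. → 2%.
Line C: bamboo → 18-4; veneer sheets → 18-4-1; planed → 18-4-1-2. Scheduled 19%. No special measure applies. → 19%.
Sum: 36% + 2% + 19% = 57%.

57%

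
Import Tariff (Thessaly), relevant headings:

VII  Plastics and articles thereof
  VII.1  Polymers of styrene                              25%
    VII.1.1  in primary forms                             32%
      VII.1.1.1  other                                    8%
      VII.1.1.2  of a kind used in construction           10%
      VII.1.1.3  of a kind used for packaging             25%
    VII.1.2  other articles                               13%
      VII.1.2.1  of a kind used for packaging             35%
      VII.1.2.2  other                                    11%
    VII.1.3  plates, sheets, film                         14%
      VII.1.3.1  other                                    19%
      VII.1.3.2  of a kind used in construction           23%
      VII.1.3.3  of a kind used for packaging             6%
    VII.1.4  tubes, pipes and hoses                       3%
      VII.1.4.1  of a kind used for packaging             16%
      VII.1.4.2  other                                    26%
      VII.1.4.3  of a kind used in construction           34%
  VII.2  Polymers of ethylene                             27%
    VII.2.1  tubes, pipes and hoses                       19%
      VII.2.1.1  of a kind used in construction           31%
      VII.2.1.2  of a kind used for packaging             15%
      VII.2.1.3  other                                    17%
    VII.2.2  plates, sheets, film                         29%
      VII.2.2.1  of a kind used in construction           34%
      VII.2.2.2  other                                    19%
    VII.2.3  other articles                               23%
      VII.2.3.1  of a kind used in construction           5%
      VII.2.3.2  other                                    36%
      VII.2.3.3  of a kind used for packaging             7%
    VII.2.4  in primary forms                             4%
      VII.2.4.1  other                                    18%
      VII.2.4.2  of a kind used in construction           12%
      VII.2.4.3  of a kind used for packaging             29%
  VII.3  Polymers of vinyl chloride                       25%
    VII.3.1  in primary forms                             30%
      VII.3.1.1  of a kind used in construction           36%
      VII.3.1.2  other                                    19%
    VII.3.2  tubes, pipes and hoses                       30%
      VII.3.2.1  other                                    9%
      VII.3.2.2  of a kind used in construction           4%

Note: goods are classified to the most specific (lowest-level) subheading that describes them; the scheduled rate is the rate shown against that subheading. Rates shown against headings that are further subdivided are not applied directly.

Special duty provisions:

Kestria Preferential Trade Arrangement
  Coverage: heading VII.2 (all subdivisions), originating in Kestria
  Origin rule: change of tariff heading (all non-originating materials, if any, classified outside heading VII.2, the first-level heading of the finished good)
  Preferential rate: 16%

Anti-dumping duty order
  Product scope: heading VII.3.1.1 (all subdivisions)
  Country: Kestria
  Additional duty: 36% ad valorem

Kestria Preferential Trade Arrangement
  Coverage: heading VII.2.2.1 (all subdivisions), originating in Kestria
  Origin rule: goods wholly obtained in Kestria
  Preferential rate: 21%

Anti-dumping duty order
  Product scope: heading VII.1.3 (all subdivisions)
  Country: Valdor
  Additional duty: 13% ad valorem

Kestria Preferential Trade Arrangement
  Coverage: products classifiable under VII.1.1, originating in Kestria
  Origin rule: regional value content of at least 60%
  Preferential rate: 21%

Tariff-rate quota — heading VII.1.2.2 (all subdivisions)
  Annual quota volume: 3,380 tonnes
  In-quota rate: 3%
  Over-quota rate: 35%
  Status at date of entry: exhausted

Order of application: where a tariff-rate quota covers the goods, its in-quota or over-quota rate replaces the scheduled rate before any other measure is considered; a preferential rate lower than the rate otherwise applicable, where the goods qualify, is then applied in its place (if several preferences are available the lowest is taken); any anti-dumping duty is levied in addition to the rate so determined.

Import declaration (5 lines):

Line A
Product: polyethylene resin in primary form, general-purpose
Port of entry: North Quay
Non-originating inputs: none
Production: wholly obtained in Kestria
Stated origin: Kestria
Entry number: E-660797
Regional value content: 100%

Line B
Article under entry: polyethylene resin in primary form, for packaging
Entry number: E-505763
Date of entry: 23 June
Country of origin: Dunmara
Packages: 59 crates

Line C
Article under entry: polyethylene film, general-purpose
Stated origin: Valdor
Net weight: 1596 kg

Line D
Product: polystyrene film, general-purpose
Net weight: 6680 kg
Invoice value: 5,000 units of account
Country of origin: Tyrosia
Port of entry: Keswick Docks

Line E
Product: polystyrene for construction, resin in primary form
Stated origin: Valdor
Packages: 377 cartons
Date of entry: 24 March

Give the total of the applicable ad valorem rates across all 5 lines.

93%

Line A: polyethylene → VII.2; resin in primary form → VII.2.4; general-purpose → VII.2.4.1. Scheduled 18%. Kestria agreement on VII.2: CTH met → 16% available; Kestria agreement on VII.2.2.1: VII.2.4.1 not covered; Kestria agreement on VII.1.1: VII.2.4.1 not covered; preferential 16%. → 16%.
Line B: polyethylene → VII.2; resin in primary form → VII.2.4; for packaging → VII.2.4.3. Scheduled 29%. No special measure applies. → 29%.
Line C: polyethylene → VII.2; film → VII.2.2; general-purpose → VII.2.2.2. Scheduled 19%. No special measure applies. → 19%.
Line D: polystyrene → VII.1; film → VII.1.3; general-purpose → VII.1.3.1. Scheduled 19%. No special measure applies. → 19%.
Line E: polystyrene → VII.1; resin in primary form → VII.1.1; for construction → VII.1.1.2. Scheduled 10%. No special measure applies. → 10%.
Sum: 16% + 29% + 19% + 19% + 10% = 93%.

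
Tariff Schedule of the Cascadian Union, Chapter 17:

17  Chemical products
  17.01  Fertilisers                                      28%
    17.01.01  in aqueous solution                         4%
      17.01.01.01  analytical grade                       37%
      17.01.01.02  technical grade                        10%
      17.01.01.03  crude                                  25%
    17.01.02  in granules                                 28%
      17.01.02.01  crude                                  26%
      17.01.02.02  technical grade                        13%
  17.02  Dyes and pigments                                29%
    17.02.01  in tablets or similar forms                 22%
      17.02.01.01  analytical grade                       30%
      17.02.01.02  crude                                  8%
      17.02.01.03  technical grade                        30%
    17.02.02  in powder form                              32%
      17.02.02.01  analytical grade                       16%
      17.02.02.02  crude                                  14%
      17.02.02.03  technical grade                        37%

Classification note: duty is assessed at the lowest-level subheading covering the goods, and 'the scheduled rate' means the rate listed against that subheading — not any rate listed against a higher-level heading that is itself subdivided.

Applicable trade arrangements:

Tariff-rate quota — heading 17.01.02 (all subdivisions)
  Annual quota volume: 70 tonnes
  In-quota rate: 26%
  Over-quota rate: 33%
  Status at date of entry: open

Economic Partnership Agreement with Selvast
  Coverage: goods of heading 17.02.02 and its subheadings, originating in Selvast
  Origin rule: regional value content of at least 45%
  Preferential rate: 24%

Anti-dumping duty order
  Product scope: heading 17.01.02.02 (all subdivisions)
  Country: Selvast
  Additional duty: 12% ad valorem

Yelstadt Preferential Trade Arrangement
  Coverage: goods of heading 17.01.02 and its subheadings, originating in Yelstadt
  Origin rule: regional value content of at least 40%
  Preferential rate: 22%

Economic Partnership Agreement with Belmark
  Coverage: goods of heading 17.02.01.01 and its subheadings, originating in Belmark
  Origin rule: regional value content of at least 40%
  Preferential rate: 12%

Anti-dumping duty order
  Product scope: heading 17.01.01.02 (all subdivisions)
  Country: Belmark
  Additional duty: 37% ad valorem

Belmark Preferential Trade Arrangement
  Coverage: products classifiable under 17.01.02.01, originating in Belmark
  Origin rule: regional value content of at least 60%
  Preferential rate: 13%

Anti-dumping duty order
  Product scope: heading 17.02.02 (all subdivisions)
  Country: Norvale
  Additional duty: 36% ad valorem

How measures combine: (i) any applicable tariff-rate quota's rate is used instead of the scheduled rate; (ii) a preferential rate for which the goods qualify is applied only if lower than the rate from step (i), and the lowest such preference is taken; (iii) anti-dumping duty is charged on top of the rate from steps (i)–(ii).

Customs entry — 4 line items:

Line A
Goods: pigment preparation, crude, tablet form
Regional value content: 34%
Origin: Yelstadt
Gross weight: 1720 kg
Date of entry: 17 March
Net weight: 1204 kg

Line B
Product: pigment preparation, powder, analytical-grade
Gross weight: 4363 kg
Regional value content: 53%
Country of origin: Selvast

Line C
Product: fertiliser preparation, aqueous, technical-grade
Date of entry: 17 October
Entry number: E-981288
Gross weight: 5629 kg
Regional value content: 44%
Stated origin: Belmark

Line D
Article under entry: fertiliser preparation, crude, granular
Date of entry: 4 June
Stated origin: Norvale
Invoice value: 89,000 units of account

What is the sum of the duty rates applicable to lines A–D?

97%

Line A: pigment → 17.02; tablet form → 17.02.01; crude → 17.02.01.02. Scheduled 8%. Yelstadt agreement on 17.01.02: 17.02.01.02 not covered. → 8%.
Line B: pigment → 17.02; powder → 17.02.02; analytical-grade → 17.02.02.01. Scheduled 16%. Selvast agreement on 17.02.02: RVC ≥ 45% → 24% available; preference 24% not lower than 16% → no reduction. → 16%.
Line C: fertiliser → 17.01; aqueous → 17.01.01; technical-grade → 17.01.01.02. Scheduled 10%. Belmark agreement on 17.02.01.01: 17.01.01.02 not covered; Belmark agreement on 17.01.02.01: 17.01.01.02 not covered; anti-dumping (Belmark, 17.01.01.02): +37%; total 10% + 37% = 47%. → 47%.
Line D: fertiliser → 17.01; granular → 17.01.02; crude → 17.01.02.01. Scheduled 26%. quota on 17.01.02 open → in-quota 26%. → 26%.
Sum: 8% + 16% + 47% + 26% = 97%.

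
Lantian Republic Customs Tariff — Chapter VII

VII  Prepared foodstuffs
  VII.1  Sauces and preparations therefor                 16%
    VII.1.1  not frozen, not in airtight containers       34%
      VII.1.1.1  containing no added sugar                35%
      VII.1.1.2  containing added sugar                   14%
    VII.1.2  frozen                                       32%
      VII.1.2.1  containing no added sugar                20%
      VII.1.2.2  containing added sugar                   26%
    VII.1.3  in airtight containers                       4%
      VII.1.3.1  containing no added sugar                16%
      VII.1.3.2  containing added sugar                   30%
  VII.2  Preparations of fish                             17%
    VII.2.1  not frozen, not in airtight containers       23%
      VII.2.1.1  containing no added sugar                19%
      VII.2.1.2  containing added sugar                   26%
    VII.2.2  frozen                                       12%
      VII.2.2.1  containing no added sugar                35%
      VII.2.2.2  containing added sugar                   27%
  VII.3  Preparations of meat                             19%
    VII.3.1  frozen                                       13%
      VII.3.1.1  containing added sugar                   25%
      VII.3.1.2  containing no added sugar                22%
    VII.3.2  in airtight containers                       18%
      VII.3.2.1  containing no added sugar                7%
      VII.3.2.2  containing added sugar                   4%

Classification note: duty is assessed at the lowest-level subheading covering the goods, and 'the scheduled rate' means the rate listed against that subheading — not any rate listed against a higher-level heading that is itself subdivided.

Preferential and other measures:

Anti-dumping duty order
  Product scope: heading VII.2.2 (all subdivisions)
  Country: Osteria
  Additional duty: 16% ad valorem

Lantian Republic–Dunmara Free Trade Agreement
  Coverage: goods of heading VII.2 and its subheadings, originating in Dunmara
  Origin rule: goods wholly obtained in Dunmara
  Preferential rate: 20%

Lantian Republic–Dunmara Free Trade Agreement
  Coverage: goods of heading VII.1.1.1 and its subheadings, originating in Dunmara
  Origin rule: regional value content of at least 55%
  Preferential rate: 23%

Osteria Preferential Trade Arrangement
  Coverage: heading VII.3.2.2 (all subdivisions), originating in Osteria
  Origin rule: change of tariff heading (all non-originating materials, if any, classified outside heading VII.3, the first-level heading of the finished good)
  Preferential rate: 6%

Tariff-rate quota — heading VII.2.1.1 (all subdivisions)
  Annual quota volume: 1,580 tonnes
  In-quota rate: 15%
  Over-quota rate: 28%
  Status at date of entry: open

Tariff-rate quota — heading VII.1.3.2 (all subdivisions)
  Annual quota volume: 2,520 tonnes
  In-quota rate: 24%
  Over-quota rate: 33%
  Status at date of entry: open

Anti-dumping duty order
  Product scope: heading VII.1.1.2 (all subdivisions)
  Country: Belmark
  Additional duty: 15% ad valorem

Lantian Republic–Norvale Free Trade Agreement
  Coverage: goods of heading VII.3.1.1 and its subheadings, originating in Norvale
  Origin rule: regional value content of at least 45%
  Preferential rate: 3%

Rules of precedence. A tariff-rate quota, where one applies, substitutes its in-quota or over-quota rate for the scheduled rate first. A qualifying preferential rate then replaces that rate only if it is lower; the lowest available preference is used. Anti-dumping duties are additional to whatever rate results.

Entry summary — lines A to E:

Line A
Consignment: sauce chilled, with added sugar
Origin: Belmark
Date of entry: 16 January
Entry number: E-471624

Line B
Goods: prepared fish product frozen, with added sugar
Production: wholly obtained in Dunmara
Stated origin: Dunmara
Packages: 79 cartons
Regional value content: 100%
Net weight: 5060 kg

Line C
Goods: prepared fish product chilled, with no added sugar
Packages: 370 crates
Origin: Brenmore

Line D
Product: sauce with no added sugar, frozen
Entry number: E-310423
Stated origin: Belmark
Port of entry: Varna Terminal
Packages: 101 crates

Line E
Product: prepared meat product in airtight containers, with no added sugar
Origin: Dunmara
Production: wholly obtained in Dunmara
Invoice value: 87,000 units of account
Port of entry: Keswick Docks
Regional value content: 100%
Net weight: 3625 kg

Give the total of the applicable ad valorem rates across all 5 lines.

Line A: sauce → VII.1; chilled → VII.1.1; with added sugar → VII.1.1.2. Scheduled 14%. anti-dumping (Belmark, VII.1.1.2): +15%; total 14% + 15% = 29%. → 29%.
Line B: prepared fish product → VII.2; frozen → VII.2.2; with added sugar → VII.2.2.2. Scheduled 27%. Dunmara agreement on VII.2: wholly obtained → 20% available; Dunmara agreement on VII.1.1.1: VII.2.2.2 not covered; preferential 20%. → 20%.
Line C: prepared fish product → VII.2; chilled → VII.2.1; with no added sugar → VII.2.1.1. Scheduled 19%. quota on VII.2.1.1 open → in-quota 15%. → 15%.
Line D: sauce → VII.1; frozen → VII.1.2; with no added sugar → VII.1.2.1. Scheduled 20%. No special measure applies. → 20%.
Line E: prepared meat product → VII.3; in airtight containers → VII.3.2; with no added sugar → VII.3.2.1. Scheduled 7%. Dunmara agreement on VII.2: VII.3.2.1 not covered; Dunmara agreement on VII.1.1.1: VII.3.2.1 not covered. → 7%.
Sum: 29% + 20% + 15% + 20% + 7% = 91%.

91%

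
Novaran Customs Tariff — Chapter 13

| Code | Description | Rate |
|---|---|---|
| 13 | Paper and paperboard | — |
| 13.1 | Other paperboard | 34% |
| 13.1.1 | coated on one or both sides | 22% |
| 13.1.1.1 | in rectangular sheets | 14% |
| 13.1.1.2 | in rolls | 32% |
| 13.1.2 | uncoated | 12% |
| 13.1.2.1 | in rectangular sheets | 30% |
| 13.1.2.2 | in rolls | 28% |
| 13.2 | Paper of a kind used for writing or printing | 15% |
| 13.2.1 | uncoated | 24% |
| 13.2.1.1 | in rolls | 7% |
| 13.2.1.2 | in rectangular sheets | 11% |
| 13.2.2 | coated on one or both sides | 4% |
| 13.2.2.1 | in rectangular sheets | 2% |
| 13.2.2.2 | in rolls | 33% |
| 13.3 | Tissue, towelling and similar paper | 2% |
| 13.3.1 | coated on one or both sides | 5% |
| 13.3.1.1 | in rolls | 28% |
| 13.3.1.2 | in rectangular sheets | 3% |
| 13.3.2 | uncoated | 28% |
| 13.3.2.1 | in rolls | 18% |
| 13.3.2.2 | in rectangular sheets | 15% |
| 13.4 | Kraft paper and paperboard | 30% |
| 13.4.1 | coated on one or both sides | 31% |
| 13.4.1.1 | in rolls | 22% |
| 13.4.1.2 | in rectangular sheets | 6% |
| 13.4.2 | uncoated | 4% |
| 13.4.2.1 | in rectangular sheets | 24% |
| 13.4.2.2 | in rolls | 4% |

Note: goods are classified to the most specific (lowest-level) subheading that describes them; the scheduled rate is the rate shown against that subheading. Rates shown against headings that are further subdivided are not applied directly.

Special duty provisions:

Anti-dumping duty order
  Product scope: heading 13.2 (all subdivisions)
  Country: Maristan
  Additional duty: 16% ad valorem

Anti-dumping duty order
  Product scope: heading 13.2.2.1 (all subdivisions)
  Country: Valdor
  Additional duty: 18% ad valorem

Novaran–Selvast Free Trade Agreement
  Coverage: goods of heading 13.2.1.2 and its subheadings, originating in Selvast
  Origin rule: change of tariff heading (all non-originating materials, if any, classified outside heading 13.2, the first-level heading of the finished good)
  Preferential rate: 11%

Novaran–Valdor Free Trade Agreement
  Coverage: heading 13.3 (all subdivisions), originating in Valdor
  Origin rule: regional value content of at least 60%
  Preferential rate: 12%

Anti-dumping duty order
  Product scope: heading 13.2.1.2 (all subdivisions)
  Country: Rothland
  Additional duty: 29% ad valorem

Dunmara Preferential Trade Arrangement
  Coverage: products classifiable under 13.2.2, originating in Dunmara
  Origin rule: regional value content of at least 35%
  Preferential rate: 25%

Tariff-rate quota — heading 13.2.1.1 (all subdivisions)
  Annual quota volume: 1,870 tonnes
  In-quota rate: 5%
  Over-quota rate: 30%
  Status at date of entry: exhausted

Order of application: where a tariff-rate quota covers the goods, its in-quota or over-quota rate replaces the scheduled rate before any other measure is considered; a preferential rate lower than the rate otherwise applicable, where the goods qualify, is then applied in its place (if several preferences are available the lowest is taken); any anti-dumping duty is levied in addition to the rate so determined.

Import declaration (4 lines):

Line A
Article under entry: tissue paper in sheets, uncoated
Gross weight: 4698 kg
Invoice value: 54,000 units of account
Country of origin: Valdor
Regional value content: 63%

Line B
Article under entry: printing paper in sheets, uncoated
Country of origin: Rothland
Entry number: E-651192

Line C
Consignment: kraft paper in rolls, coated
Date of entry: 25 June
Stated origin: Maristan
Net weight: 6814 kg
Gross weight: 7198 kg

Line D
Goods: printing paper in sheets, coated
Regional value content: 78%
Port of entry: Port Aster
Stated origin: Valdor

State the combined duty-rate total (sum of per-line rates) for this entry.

94%

Line A: tissue paper → 13.3; uncoated → 13.3.2; in sheets → 13.3.2.2. Scheduled 15%. Valdor agreement on 13.3: RVC ≥ 60% → 12% available; preferential 12%. → 12%.
Line B: printing paper → 13.2; uncoated → 13.2.1; in sheets → 13.2.1.2. Scheduled 11%. anti-dumping (Rothland, 13.2.1.2): +29%; total 11% + 29% = 40%. → 40%.
Line C: kraft paper → 13.4; coated → 13.4.1; in rolls → 13.4.1.1. Scheduled 22%. No special measure applies. → 22%.
Line D: printing paper → 13.2; coated → 13.2.2; in sheets → 13.2.2.1. Scheduled 2%. Valdor agreement on 13.3: 13.2.2.1 not covered; anti-dumping (Valdor, 13.2.2.1): +18%; total 2% + 18% = 20%. → 20%.
Sum: 12% + 40% + 22% + 20% = 94%.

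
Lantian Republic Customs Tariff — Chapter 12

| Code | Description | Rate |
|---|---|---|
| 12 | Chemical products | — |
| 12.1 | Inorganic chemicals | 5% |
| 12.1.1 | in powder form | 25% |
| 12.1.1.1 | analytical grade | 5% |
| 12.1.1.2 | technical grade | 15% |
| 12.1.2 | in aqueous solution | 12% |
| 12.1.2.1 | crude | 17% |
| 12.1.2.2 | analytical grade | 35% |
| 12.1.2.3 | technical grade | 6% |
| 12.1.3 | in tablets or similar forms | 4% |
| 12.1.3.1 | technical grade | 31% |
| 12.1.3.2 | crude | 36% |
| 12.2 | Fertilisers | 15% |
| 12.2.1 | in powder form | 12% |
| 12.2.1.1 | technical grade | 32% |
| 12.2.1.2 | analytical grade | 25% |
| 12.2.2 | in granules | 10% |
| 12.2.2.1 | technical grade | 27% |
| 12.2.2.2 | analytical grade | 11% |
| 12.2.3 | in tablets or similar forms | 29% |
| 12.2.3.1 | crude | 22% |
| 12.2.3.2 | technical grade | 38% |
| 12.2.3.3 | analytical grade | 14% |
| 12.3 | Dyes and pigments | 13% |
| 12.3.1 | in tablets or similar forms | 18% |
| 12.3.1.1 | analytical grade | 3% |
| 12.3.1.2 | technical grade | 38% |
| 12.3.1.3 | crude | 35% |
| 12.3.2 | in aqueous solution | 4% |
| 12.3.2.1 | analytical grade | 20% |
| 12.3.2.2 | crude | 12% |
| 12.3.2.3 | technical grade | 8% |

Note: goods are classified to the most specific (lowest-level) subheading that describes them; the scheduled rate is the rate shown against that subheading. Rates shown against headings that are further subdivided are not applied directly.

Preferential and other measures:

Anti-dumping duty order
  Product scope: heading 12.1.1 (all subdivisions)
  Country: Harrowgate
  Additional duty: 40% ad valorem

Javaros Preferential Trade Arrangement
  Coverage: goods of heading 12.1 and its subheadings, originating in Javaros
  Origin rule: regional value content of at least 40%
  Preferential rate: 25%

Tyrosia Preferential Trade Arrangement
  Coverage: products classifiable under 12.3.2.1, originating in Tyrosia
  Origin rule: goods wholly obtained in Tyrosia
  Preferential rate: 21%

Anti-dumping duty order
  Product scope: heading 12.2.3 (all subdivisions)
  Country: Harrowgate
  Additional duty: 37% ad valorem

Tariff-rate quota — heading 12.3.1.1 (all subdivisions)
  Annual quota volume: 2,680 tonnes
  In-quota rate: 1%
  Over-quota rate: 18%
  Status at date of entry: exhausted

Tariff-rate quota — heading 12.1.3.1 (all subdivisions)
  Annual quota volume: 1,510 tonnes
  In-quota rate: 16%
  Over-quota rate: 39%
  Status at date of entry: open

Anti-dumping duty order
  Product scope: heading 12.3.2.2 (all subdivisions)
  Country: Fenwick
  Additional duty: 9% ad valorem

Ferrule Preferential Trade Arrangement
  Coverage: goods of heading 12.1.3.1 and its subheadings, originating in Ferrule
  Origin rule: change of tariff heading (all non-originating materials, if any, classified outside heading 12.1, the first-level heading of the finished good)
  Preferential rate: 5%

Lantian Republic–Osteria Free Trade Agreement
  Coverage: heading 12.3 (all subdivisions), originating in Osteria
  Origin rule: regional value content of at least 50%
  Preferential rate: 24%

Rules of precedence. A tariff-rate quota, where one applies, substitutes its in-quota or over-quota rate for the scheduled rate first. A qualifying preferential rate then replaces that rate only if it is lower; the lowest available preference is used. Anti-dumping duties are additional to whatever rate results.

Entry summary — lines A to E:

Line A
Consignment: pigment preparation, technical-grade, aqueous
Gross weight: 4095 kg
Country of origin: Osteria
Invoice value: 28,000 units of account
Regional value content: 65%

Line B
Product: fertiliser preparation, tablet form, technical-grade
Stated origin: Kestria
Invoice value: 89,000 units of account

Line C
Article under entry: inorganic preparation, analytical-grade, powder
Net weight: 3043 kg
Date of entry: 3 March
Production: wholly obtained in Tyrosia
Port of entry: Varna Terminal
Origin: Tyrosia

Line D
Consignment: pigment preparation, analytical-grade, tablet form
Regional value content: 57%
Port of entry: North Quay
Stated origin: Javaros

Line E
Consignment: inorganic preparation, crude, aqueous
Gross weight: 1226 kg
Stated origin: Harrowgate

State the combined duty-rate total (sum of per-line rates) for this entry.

Line A: pigment → 12.3; aqueous → 12.3.2; technical-grade → 12.3.2.3. Scheduled 8%. Osteria agreement on 12.3: RVC ≥ 50% → 24% available; preference 24% not lower than 8% → no reduction. → 8%.
Line B: fertiliser → 12.2; tablet form → 12.2.3; technical-grade → 12.2.3.2. Scheduled 38%. No special measure applies. → 38%.
Line C: inorganic → 12.1; powder → 12.1.1; analytical-grade → 12.1.1.1. Scheduled 5%. Tyrosia agreement on 12.3.2.1: 12.1.1.1 not covered. → 5%.
Line D: pigment → 12.3; tablet form → 12.3.1; analytical-grade → 12.3.1.1. Scheduled 3%. quota on 12.3.1.1 exhausted → over-quota 18%; Javaros agreement on 12.1: 12.3.1.1 not covered. → 18%.
Line E: inorganic → 12.1; aqueous → 12.1.2; crude → 12.1.2.1. Scheduled 17%. No special measure applies. → 17%.
Sum: 8% + 38% + 5% + 18% + 17% = 86%.

86%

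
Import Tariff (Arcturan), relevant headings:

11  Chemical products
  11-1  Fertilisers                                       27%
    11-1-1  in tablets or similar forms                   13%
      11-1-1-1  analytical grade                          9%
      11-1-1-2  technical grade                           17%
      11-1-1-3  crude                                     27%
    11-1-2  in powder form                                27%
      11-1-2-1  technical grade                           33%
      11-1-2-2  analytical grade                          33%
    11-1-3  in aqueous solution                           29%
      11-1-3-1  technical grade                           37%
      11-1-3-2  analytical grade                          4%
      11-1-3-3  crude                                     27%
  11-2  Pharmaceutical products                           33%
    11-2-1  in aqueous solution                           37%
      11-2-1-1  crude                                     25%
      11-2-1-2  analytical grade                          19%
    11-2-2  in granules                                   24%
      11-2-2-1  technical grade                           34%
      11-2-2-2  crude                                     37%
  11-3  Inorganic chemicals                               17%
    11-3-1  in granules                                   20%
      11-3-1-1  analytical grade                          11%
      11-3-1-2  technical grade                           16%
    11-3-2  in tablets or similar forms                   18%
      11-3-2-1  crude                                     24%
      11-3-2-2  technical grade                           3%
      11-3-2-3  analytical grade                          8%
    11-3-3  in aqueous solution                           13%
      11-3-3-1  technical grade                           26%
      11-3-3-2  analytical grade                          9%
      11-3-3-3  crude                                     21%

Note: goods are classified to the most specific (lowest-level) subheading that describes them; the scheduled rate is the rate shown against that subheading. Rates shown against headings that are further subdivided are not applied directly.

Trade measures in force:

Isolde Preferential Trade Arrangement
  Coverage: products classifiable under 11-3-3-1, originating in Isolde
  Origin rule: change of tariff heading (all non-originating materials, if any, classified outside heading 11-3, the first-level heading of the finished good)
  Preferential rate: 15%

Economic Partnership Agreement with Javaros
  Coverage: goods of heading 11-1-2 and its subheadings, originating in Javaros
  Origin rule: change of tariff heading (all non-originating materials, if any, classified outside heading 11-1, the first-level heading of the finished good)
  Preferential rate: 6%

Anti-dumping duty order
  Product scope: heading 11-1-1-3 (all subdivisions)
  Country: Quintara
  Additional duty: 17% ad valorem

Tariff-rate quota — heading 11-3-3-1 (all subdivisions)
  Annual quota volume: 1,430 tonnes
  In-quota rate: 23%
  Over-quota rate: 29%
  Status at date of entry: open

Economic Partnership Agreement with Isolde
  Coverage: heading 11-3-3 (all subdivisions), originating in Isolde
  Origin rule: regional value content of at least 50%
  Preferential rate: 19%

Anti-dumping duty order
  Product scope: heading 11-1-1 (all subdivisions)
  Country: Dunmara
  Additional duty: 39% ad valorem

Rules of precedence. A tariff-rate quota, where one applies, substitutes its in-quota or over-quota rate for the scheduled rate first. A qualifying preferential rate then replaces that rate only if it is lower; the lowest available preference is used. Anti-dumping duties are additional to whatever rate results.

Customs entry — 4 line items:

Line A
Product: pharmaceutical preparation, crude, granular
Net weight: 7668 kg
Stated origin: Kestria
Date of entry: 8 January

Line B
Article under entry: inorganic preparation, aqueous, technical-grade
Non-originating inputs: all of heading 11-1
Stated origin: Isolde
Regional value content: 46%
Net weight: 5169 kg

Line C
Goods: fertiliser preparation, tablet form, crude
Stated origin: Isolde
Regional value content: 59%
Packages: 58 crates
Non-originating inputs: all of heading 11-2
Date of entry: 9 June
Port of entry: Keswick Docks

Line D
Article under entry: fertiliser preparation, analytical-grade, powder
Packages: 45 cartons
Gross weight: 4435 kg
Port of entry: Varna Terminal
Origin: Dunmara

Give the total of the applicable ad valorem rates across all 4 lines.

112%

Line A: pharmaceutical → 11-2; granular → 11-2-2; crude → 11-2-2-2. Scheduled 37%. No special measure applies. → 37%.
Line B: inorganic → 11-3; aqueous → 11-3-3; technical-grade → 11-3-3-1. Scheduled 26%. quota on 11-3-3-1 open → in-quota 23%; Isolde agreement on 11-3-3-1: CTH met → 15% available; Isolde agreement on 11-3-3: RVC < 50%; preferential 15%. → 15%.
Line C: fertiliser → 11-1; tablet form → 11-1-1; crude → 11-1-1-3. Scheduled 27%. Isolde agreement on 11-3-3-1: 11-1-1-3 not covered; Isolde agreement on 11-3-3: 11-1-1-3 not covered. → 27%.
Line D: fertiliser → 11-1; powder → 11-1-2; analytical-grade → 11-1-2-2. Scheduled 33%. No special measure applies. → 33%.
Sum: 37% + 15% + 27% + 33% = 112%.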